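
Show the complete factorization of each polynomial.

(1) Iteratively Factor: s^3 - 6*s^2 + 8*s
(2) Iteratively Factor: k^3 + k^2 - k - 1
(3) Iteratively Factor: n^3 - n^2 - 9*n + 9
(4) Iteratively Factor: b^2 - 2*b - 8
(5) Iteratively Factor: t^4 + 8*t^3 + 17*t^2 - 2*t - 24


(1) = (s)*(s^2 - 6*s + 8) = s*(s - 2)*(s - 4)
(2) = (k + 1)*(k^2 - 1) = (k - 1)*(k + 1)*(k + 1)
(3) = (n - 1)*(n^2 - 9) = (n - 3)*(n - 1)*(n + 3)
(4) = (b + 2)*(b - 4)
(5) = (t - 1)*(t^3 + 9*t^2 + 26*t + 24) = (t - 1)*(t + 2)*(t^2 + 7*t + 12) = (t - 1)*(t + 2)*(t + 3)*(t + 4)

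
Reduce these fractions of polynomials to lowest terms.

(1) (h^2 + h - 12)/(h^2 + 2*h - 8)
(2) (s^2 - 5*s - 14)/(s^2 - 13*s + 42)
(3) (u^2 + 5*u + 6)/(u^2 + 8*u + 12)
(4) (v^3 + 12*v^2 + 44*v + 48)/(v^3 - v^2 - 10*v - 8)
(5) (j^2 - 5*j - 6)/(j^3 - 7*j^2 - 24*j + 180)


(1) = (h - 3)/(h - 2)
(2) = (s + 2)/(s - 6)
(3) = (u + 3)/(u + 6)
(4) = (v^2 + 10*v + 24)/(v^2 - 3*v - 4)
(5) = (j + 1)/(j^2 - j - 30)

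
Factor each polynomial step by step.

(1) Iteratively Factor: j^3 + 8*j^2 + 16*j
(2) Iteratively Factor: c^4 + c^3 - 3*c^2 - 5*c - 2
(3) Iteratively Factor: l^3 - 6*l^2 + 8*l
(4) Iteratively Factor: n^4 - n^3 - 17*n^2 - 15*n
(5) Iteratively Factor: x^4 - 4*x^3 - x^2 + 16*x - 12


(1) = (j + 4)*(j^2 + 4*j) = j*(j + 4)*(j + 4)
(2) = (c - 2)*(c^3 + 3*c^2 + 3*c + 1) = (c - 2)*(c + 1)*(c^2 + 2*c + 1) = (c - 2)*(c + 1)^2*(c + 1)
(3) = (l)*(l^2 - 6*l + 8) = l*(l - 2)*(l - 4)
(4) = (n + 1)*(n^3 - 2*n^2 - 15*n) = (n - 5)*(n + 1)*(n^2 + 3*n) = n*(n - 5)*(n + 1)*(n + 3)
(5) = (x + 2)*(x^3 - 6*x^2 + 11*x - 6) = (x - 3)*(x + 2)*(x^2 - 3*x + 2) = (x - 3)*(x - 1)*(x + 2)*(x - 2)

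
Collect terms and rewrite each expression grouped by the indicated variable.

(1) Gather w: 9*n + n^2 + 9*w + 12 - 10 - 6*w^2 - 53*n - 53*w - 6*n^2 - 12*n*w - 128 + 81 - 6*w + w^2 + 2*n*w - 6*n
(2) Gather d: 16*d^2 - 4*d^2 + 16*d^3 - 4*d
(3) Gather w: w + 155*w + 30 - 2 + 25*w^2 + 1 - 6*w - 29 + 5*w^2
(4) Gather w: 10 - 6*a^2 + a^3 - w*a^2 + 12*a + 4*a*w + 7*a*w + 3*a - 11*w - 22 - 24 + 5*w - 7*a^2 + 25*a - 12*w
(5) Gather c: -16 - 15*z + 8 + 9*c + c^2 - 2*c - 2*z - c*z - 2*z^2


(1) = -5*n^2 - 50*n - 5*w^2 + w*(-10*n - 50) - 45
(2) = 16*d^3 + 12*d^2 - 4*d
(3) = 30*w^2 + 150*w
(4) = a^3 - 13*a^2 + 40*a + w*(-a^2 + 11*a - 18) - 36
(5) = c^2 + c*(7 - z) - 2*z^2 - 17*z - 8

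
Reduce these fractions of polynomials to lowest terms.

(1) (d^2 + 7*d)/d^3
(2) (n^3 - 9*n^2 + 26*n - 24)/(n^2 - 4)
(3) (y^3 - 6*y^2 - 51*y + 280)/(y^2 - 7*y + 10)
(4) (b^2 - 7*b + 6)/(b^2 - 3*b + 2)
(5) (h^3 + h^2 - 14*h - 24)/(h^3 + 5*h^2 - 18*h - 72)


(1) = (d + 7)/d^2
(2) = (n^2 - 7*n + 12)/(n + 2)
(3) = (y^2 - y - 56)/(y - 2)
(4) = (b - 6)/(b - 2)
(5) = (h + 2)/(h + 6)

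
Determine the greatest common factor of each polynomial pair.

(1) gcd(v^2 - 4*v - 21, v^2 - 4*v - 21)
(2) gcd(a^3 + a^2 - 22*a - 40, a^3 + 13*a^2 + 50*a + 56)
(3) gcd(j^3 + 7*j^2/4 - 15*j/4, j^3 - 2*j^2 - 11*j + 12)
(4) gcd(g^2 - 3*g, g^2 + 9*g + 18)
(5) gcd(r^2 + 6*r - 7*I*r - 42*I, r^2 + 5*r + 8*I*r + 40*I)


(1) = v^2 - 4*v - 21
(2) = a^2 + 6*a + 8
(3) = gcd(j*(j - 5/4)*(j + 3), (j - 4)*(j - 1)*(j + 3)) = j + 3
(4) = gcd(g*(g - 3), (g + 3)*(g + 6)) = 1
(5) = gcd((r + 6)*(r - 7*I), (r + 5)*(r + 8*I)) = 1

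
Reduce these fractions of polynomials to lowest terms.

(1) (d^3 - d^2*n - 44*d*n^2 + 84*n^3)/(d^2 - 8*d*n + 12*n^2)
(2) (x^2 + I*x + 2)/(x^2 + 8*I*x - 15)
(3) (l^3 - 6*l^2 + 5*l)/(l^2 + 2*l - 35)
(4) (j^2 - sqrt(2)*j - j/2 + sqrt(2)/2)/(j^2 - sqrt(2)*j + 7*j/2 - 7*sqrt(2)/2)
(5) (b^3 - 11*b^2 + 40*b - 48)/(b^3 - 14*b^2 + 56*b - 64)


(1) = d + 7*n
(2) = (x^2 + I*x + 2)/(x^2 + 8*I*x - 15)
(3) = (l^2 - l)/(l + 7)
(4) = (4*j - 2)/(4*j + 14)
(5) = (b^2 - 7*b + 12)/(b^2 - 10*b + 16)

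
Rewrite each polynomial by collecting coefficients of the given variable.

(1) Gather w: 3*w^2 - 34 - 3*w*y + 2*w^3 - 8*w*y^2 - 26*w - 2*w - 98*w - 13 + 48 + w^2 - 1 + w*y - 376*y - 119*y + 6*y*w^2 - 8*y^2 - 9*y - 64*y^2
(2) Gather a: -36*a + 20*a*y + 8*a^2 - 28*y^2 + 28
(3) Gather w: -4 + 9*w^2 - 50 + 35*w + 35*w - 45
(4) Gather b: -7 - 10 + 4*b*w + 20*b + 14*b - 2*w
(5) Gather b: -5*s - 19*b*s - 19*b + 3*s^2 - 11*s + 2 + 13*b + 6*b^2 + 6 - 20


(1) = 2*w^3 + w^2*(6*y + 4) + w*(-8*y^2 - 2*y - 126) - 72*y^2 - 504*y
(2) = 8*a^2 + a*(20*y - 36) - 28*y^2 + 28
(3) = 9*w^2 + 70*w - 99
(4) = b*(4*w + 34) - 2*w - 17
(5) = 6*b^2 + b*(-19*s - 6) + 3*s^2 - 16*s - 12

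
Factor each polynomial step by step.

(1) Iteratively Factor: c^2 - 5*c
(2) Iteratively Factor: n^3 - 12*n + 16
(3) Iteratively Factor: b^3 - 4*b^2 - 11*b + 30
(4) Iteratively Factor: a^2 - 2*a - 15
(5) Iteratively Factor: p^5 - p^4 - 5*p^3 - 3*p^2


(1) = (c)*(c - 5)
(2) = (n - 2)*(n^2 + 2*n - 8) = (n - 2)*(n + 4)*(n - 2)
(3) = (b - 5)*(b^2 + b - 6) = (b - 5)*(b - 2)*(b + 3)
(4) = (a - 5)*(a + 3)
(5) = (p + 1)*(p^4 - 2*p^3 - 3*p^2) = (p + 1)^2*(p^3 - 3*p^2) = (p - 3)*(p + 1)^2*(p^2) = p*(p - 3)*(p + 1)^2*(p)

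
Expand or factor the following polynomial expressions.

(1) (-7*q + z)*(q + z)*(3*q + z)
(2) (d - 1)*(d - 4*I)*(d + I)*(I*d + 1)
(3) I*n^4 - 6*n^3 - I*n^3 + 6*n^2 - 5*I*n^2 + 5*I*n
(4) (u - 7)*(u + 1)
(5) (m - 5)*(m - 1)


(1) = -21*q^3 - 25*q^2*z - 3*q*z^2 + z^3
(2) = I*d^4 + 4*d^3 - I*d^3 - 4*d^2 + I*d^2 + 4*d - I*d - 4
(3) = n*(n + I)*(n + 5*I)*(I*n - I)
(4) = u^2 - 6*u - 7
(5) = m^2 - 6*m + 5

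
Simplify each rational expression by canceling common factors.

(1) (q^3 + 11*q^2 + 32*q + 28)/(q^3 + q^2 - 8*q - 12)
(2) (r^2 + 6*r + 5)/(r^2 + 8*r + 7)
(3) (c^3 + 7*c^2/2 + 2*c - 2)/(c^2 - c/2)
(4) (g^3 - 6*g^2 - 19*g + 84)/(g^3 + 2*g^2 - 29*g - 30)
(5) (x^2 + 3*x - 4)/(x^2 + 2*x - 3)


(1) = (q + 7)/(q - 3)
(2) = (r + 5)/(r + 7)
(3) = (c^2 + 4*c + 4)/c
(4) = (g^3 - 6*g^2 - 19*g + 84)/(g^3 + 2*g^2 - 29*g - 30)
(5) = (x + 4)/(x + 3)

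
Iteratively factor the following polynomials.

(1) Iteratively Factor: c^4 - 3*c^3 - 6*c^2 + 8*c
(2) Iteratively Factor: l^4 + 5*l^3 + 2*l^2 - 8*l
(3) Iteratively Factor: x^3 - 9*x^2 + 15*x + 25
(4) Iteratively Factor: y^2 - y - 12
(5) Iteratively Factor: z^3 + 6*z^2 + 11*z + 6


(1) = (c)*(c^3 - 3*c^2 - 6*c + 8) = c*(c - 1)*(c^2 - 2*c - 8) = c*(c - 4)*(c - 1)*(c + 2)
(2) = (l + 4)*(l^3 + l^2 - 2*l) = (l + 2)*(l + 4)*(l^2 - l) = (l - 1)*(l + 2)*(l + 4)*(l)
(3) = (x - 5)*(x^2 - 4*x - 5) = (x - 5)^2*(x + 1)
(4) = (y - 4)*(y + 3)
(5) = (z + 2)*(z^2 + 4*z + 3) = (z + 2)*(z + 3)*(z + 1)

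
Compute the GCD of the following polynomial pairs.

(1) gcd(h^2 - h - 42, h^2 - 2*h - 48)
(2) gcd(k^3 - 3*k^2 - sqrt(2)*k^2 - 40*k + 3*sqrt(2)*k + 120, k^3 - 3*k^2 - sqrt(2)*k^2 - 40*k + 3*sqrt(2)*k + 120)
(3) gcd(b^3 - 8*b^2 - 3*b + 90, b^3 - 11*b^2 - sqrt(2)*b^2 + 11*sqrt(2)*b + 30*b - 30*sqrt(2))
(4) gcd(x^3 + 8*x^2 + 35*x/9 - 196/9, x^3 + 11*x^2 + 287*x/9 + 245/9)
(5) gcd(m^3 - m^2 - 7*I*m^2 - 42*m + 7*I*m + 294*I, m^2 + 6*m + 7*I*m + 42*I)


(1) = gcd((h - 7)*(h + 6), (h - 8)*(h + 6)) = h + 6
(2) = gcd((k - 3)*(k - 5*sqrt(2))*(k + 4*sqrt(2)), (k - 3)*(k - 5*sqrt(2))*(k + 4*sqrt(2))) = k^3 + k^2*(-3 - sqrt(2)) + k*(-40 + 3*sqrt(2)) + 120
(3) = gcd((b - 6)*(b - 5)*(b + 3), (b - 6)*(b - 5)*(b - sqrt(2))) = b^2 - 11*b + 30
(4) = x^2 + 28*x/3 + 49/3
(5) = gcd((m - 7)*(m + 6)*(m - 7*I), (m + 6)*(m + 7*I)) = m + 6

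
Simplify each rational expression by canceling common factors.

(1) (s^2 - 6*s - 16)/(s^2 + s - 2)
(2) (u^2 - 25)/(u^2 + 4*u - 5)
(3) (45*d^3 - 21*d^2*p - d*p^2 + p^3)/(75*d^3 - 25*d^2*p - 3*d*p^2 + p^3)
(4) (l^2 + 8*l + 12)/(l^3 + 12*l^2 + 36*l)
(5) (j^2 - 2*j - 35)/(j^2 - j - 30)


(1) = (s - 8)/(s - 1)
(2) = (u - 5)/(u - 1)
(3) = (-3*d + p)/(-5*d + p)
(4) = (l + 2)/(l^2 + 6*l)
(5) = (j - 7)/(j - 6)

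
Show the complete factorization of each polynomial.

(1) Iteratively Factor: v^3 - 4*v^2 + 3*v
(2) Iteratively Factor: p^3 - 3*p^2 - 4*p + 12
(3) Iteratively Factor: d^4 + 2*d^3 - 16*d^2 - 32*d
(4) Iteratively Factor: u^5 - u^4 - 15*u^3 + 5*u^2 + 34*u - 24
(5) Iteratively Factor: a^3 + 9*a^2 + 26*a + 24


(1) = (v - 1)*(v^2 - 3*v) = v*(v - 1)*(v - 3)
(2) = (p - 2)*(p^2 - p - 6) = (p - 2)*(p + 2)*(p - 3)
(3) = (d + 2)*(d^3 - 16*d) = (d + 2)*(d + 4)*(d^2 - 4*d) = (d - 4)*(d + 2)*(d + 4)*(d)
(4) = (u - 1)*(u^4 - 15*u^2 - 10*u + 24) = (u - 1)*(u + 2)*(u^3 - 2*u^2 - 11*u + 12) = (u - 4)*(u - 1)*(u + 2)*(u^2 + 2*u - 3) = (u - 4)*(u - 1)^2*(u + 2)*(u + 3)
(5) = (a + 2)*(a^2 + 7*a + 12) = (a + 2)*(a + 4)*(a + 3)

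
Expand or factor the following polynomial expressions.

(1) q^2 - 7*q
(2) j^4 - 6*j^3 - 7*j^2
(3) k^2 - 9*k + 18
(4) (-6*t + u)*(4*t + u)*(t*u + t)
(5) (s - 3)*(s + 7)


(1) = q*(q - 7)
(2) = j^2*(j - 7)*(j + 1)
(3) = (k - 6)*(k - 3)
(4) = -24*t^3*u - 24*t^3 - 2*t^2*u^2 - 2*t^2*u + t*u^3 + t*u^2
(5) = s^2 + 4*s - 21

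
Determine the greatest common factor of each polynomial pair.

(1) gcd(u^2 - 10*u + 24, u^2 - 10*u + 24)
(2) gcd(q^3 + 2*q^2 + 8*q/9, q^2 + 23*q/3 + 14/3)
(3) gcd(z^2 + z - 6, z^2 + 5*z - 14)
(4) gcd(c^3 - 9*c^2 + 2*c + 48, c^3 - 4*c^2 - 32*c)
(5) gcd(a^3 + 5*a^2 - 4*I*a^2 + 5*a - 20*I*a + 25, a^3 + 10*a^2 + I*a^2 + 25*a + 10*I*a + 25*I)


(1) = u^2 - 10*u + 24
(2) = gcd(q*(q + 2/3)*(q + 4/3), (q + 2/3)*(q + 7)) = q + 2/3
(3) = gcd((z - 2)*(z + 3), (z - 2)*(z + 7)) = z - 2
(4) = gcd((c - 8)*(c - 3)*(c + 2), c*(c - 8)*(c + 4)) = c - 8
(5) = a^2 + a*(5 + I) + 5*I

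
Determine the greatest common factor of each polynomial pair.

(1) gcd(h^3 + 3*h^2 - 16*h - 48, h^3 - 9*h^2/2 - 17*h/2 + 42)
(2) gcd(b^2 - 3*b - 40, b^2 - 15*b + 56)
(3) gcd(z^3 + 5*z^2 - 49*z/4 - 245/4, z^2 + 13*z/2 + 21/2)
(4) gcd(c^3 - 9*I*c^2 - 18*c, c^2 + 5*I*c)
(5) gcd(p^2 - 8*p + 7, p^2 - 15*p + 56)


(1) = gcd((h - 4)*(h + 3)*(h + 4), (h - 4)*(h - 7/2)*(h + 3)) = h^2 - h - 12
(2) = gcd((b - 8)*(b + 5), (b - 8)*(b - 7)) = b - 8
(3) = gcd((z - 7/2)*(z + 7/2)*(z + 5), (z + 3)*(z + 7/2)) = z + 7/2
(4) = c
(5) = p - 7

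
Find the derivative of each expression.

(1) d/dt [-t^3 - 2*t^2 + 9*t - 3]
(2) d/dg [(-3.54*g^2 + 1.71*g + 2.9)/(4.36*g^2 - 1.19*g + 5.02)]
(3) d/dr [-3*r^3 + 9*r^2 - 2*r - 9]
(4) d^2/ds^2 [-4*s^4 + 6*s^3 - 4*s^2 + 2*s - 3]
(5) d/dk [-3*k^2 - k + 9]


(1) = -3*t^2 - 4*t + 9
(2) = (-3.243*g^2 - 60.8296*g + 12.0352)/(19.0096*g^4 - 10.3768*g^3 + 45.1905*g^2 - 11.9476*g + 25.2004)
(3) = -9*r^2 + 18*r - 2
(4) = -48*s^2 + 36*s - 8
(5) = -6*k - 1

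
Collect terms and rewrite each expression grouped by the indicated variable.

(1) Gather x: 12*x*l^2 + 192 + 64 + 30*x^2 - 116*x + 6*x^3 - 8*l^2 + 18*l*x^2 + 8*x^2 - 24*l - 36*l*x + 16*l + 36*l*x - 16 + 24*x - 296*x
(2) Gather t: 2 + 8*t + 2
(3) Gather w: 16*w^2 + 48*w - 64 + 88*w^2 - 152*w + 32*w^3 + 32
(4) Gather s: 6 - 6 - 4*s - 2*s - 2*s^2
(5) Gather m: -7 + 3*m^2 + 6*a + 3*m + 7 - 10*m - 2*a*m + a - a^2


(1) = -8*l^2 - 8*l + 6*x^3 + x^2*(18*l + 38) + x*(12*l^2 - 388) + 240
(2) = 8*t + 4
(3) = 32*w^3 + 104*w^2 - 104*w - 32
(4) = -2*s^2 - 6*s
(5) = -a^2 + 7*a + 3*m^2 + m*(-2*a - 7)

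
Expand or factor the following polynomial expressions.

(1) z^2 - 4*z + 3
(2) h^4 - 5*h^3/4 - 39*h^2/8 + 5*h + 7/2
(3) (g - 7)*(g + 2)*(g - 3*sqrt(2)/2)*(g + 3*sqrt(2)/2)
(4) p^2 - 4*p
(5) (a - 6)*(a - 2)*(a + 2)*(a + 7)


(1) = (z - 3)*(z - 1)
(2) = (h - 2)*(h - 7/4)*(h + 1/2)*(h + 2)
(3) = g^4 - 5*g^3 - 37*g^2/2 + 45*g/2 + 63
(4) = p*(p - 4)
(5) = a^4 + a^3 - 46*a^2 - 4*a + 168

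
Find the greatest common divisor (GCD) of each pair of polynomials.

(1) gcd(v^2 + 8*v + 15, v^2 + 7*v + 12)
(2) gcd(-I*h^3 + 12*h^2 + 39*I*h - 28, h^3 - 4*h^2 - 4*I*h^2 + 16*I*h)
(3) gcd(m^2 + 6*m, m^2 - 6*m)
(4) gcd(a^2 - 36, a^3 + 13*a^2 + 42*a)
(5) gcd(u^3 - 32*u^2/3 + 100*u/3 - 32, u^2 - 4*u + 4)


(1) = v + 3
(2) = 1
(3) = gcd(m*(m + 6), m*(m - 6)) = m
(4) = a + 6
(5) = u - 2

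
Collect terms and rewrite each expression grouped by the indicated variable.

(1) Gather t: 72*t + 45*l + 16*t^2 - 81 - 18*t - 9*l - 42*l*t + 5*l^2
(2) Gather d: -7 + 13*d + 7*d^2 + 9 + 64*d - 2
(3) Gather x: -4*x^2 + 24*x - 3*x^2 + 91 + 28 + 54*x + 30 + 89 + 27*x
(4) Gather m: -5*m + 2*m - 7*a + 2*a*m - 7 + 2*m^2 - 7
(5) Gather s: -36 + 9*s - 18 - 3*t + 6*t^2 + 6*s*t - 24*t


(1) = 5*l^2 + 36*l + 16*t^2 + t*(54 - 42*l) - 81
(2) = 7*d^2 + 77*d
(3) = -7*x^2 + 105*x + 238
(4) = -7*a + 2*m^2 + m*(2*a - 3) - 14
(5) = s*(6*t + 9) + 6*t^2 - 27*t - 54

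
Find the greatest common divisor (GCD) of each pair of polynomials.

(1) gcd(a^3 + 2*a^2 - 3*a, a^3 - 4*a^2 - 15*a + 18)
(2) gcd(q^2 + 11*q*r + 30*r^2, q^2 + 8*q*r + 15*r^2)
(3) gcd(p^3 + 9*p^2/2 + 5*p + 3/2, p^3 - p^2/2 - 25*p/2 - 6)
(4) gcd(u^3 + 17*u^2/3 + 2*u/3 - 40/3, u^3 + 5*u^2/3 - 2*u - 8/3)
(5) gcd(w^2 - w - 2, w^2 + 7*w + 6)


(1) = gcd(a*(a - 1)*(a + 3), (a - 6)*(a - 1)*(a + 3)) = a^2 + 2*a - 3
(2) = gcd((q + 5*r)*(q + 6*r), (q + 3*r)*(q + 5*r)) = q + 5*r
(3) = gcd((p + 1/2)*(p + 1)*(p + 3), (p - 4)*(p + 1/2)*(p + 3)) = p^2 + 7*p/2 + 3/2
(4) = gcd((u - 4/3)*(u + 2)*(u + 5), (u - 4/3)*(u + 1)*(u + 2)) = u^2 + 2*u/3 - 8/3
(5) = gcd((w - 2)*(w + 1), (w + 1)*(w + 6)) = w + 1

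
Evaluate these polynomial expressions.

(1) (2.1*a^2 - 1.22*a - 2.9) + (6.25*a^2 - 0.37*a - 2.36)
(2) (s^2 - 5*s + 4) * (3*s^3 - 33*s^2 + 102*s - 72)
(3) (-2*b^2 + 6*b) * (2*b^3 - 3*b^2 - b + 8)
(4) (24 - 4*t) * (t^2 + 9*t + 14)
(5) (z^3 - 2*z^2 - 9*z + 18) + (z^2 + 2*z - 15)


(1) = 8.35*a^2 - 1.59*a - 5.26
(2) = 3*s^5 - 48*s^4 + 279*s^3 - 714*s^2 + 768*s - 288
(3) = -4*b^5 + 18*b^4 - 16*b^3 - 22*b^2 + 48*b
(4) = -4*t^3 - 12*t^2 + 160*t + 336
(5) = z^3 - z^2 - 7*z + 3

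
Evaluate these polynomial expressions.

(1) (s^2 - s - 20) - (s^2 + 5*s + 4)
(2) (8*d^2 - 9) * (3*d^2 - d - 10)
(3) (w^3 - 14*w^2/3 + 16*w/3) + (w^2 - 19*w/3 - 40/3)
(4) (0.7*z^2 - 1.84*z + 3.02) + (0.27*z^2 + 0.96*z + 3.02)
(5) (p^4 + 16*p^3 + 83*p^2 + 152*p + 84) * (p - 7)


(1) = -6*s - 24
(2) = 24*d^4 - 8*d^3 - 107*d^2 + 9*d + 90
(3) = w^3 - 11*w^2/3 - w - 40/3
(4) = 0.97*z^2 - 0.88*z + 6.04
(5) = p^5 + 9*p^4 - 29*p^3 - 429*p^2 - 980*p - 588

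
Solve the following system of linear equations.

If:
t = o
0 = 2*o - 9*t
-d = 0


Then:
d = 0
o = 0
t = 0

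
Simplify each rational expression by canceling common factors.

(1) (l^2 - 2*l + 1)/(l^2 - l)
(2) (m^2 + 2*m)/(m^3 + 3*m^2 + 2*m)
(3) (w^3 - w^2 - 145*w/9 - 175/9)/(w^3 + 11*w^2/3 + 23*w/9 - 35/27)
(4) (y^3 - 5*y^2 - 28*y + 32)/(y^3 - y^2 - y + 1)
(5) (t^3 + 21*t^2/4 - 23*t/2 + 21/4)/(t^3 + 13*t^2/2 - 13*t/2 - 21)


(1) = (l - 1)/l
(2) = 1/(m + 1)
(3) = (3*w - 15)/(3*w - 1)
(4) = (y^2 - 4*y - 32)/(y^2 - 1)
(5) = (4*t^2 - 7*t + 3)/(4*t^2 - 2*t - 12)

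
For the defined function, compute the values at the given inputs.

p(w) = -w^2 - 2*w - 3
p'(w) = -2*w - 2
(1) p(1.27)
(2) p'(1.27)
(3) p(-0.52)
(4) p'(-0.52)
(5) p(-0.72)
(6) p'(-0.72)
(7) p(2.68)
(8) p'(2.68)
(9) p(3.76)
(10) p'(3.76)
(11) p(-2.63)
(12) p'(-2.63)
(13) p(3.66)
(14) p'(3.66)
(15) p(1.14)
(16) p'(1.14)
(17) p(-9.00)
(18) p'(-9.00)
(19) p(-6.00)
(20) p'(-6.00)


(1) = -7.15
(2) = -4.54
(3) = -2.23
(4) = -0.96
(5) = -2.08
(6) = -0.56
(7) = -15.54
(8) = -7.36
(9) = -24.66
(10) = -9.52
(11) = -4.66
(12) = 3.26
(13) = -23.72
(14) = -9.32
(15) = -6.58
(16) = -4.28
(17) = -66.00
(18) = 16.00
(19) = -27.00
(20) = 10.00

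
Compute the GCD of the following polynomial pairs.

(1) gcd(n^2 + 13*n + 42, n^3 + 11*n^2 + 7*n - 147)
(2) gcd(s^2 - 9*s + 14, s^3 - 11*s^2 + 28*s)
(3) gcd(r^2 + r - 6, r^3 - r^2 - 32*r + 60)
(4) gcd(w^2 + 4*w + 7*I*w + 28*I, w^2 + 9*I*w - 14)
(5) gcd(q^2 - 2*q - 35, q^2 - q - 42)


(1) = n + 7
(2) = gcd((s - 7)*(s - 2), s*(s - 7)*(s - 4)) = s - 7
(3) = gcd((r - 2)*(r + 3), (r - 5)*(r - 2)*(r + 6)) = r - 2
(4) = gcd((w + 4)*(w + 7*I), (w + 2*I)*(w + 7*I)) = w + 7*I
(5) = q - 7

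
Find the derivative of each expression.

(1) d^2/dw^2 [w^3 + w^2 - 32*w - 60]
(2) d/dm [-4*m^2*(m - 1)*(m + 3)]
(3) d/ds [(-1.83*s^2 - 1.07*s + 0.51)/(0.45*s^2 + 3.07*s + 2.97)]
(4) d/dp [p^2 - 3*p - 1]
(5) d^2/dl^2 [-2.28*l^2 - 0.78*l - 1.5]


(1) = 6*w + 2
(2) = 8*m*(-2*m^2 - 3*m + 3)
(3) = (-5.1366*s^2 - 11.3292*s - 4.7436)/(0.2025*s^4 + 2.763*s^3 + 12.0979*s^2 + 18.2358*s + 8.8209)
(4) = 2*p - 3
(5) = -4.56000000000000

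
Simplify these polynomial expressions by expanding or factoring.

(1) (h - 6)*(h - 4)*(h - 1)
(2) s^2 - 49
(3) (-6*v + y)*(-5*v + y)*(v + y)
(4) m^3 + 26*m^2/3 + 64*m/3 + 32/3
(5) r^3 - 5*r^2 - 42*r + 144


(1) = h^3 - 11*h^2 + 34*h - 24
(2) = (s - 7)*(s + 7)
(3) = 30*v^3 + 19*v^2*y - 10*v*y^2 + y^3
(4) = (m + 2/3)*(m + 4)^2
(5) = (r - 8)*(r - 3)*(r + 6)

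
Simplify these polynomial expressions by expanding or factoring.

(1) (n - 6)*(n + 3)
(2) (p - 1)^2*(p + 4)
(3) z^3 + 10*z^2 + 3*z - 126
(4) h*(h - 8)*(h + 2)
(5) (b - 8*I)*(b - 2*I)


(1) = n^2 - 3*n - 18
(2) = p^3 + 2*p^2 - 7*p + 4
(3) = (z - 3)*(z + 6)*(z + 7)
(4) = h^3 - 6*h^2 - 16*h
(5) = b^2 - 10*I*b - 16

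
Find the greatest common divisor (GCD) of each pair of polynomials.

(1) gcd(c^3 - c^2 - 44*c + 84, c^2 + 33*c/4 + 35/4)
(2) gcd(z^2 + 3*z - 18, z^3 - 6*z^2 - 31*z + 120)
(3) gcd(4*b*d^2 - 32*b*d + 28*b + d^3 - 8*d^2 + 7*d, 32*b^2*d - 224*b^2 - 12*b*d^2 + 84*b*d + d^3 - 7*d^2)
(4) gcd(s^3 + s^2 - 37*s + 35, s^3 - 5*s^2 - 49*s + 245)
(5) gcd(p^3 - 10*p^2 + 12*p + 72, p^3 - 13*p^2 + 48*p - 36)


(1) = c + 7
(2) = z - 3
(3) = gcd((4*b + d)*(d - 7)*(d - 1), (-8*b + d)*(-4*b + d)*(d - 7)) = d - 7
(4) = gcd((s - 5)*(s - 1)*(s + 7), (s - 7)*(s - 5)*(s + 7)) = s^2 + 2*s - 35
(5) = p^2 - 12*p + 36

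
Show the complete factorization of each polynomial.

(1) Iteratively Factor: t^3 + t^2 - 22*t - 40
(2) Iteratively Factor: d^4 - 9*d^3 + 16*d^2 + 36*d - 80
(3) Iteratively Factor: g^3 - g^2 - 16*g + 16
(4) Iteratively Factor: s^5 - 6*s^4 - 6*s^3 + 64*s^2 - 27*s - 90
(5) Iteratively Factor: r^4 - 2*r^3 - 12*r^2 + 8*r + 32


(1) = (t + 4)*(t^2 - 3*t - 10) = (t - 5)*(t + 4)*(t + 2)
(2) = (d - 2)*(d^3 - 7*d^2 + 2*d + 40) = (d - 5)*(d - 2)*(d^2 - 2*d - 8) = (d - 5)*(d - 2)*(d + 2)*(d - 4)
(3) = (g + 4)*(g^2 - 5*g + 4) = (g - 4)*(g + 4)*(g - 1)
(4) = (s - 5)*(s^4 - s^3 - 11*s^2 + 9*s + 18) = (s - 5)*(s + 1)*(s^3 - 2*s^2 - 9*s + 18) = (s - 5)*(s - 3)*(s + 1)*(s^2 + s - 6) = (s - 5)*(s - 3)*(s + 1)*(s + 3)*(s - 2)
(5) = (r + 2)*(r^3 - 4*r^2 - 4*r + 16) = (r + 2)^2*(r^2 - 6*r + 8) = (r - 2)*(r + 2)^2*(r - 4)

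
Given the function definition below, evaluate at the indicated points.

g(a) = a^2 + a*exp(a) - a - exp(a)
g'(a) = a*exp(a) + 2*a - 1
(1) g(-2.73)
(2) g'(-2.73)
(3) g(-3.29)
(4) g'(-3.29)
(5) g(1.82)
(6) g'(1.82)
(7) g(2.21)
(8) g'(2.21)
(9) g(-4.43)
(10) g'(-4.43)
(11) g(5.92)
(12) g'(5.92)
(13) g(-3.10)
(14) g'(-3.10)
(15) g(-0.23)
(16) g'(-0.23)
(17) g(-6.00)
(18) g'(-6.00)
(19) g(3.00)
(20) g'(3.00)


(1) = 9.94
(2) = -6.64
(3) = 13.95
(4) = -7.70
(5) = 6.55
(6) = 13.87
(7) = 13.70
(8) = 23.57
(9) = 23.99
(10) = -9.91
(11) = 1861.39
(12) = 2215.52
(13) = 12.53
(14) = -7.34
(15) = -0.69
(16) = -1.64
(17) = 41.98
(18) = -13.01
(19) = 46.17
(20) = 65.26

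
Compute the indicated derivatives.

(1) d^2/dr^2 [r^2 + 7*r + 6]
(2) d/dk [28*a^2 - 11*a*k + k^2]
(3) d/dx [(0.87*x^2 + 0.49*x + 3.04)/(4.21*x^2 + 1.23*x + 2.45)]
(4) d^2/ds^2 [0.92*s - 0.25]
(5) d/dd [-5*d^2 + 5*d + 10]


(1) = 2
(2) = -11*a + 2*k
(3) = (-0.9928*x^2 - 21.3338*x - 2.5387)/(17.7241*x^4 + 10.3566*x^3 + 22.1419*x^2 + 6.027*x + 6.0025)
(4) = 0
(5) = 5 - 10*d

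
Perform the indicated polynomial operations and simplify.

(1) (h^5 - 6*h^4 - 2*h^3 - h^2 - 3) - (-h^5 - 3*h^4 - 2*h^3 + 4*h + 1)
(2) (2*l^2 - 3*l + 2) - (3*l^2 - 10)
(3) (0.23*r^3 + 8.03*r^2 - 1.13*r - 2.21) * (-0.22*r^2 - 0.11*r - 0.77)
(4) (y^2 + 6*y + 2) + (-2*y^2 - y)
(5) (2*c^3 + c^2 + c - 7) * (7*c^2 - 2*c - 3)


(1) = 2*h^5 - 3*h^4 - h^2 - 4*h - 4
(2) = -l^2 - 3*l + 12
(3) = -0.0506*r^5 - 1.7919*r^4 - 0.8118*r^3 - 5.5726*r^2 + 1.1132*r + 1.7017
(4) = -y^2 + 5*y + 2
(5) = 14*c^5 + 3*c^4 - c^3 - 54*c^2 + 11*c + 21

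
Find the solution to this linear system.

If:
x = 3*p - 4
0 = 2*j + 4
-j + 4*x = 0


Then:
j = -2
p = 7/6
x = -1/2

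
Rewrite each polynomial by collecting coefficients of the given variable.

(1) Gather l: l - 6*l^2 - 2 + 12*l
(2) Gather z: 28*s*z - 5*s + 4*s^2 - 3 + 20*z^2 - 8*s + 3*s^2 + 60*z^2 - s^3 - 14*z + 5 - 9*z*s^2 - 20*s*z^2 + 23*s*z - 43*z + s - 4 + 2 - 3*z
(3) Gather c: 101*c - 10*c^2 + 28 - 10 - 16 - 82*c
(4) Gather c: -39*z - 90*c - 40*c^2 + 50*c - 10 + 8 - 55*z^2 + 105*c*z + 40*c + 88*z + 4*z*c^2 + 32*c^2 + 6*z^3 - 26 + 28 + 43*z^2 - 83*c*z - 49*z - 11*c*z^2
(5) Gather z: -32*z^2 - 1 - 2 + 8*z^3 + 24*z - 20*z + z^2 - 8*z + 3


(1) = -6*l^2 + 13*l - 2
(2) = -s^3 + 7*s^2 - 12*s + z^2*(80 - 20*s) + z*(-9*s^2 + 51*s - 60)
(3) = -10*c^2 + 19*c + 2
(4) = c^2*(4*z - 8) + c*(-11*z^2 + 22*z) + 6*z^3 - 12*z^2
(5) = 8*z^3 - 31*z^2 - 4*z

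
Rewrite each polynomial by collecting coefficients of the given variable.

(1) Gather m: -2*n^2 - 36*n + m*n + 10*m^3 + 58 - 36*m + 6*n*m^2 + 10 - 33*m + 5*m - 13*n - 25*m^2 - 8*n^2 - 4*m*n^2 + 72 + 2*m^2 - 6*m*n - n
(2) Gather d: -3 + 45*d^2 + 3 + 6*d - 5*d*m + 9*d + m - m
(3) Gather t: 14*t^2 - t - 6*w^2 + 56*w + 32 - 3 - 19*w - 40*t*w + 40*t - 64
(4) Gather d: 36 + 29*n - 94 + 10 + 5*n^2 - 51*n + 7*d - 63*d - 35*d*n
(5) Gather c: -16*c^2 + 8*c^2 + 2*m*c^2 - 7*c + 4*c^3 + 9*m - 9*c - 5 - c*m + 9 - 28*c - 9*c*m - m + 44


(1) = 10*m^3 + m^2*(6*n - 23) + m*(-4*n^2 - 5*n - 64) - 10*n^2 - 50*n + 140
(2) = 45*d^2 + d*(15 - 5*m)
(3) = 14*t^2 + t*(39 - 40*w) - 6*w^2 + 37*w - 35
(4) = d*(-35*n - 56) + 5*n^2 - 22*n - 48
(5) = 4*c^3 + c^2*(2*m - 8) + c*(-10*m - 44) + 8*m + 48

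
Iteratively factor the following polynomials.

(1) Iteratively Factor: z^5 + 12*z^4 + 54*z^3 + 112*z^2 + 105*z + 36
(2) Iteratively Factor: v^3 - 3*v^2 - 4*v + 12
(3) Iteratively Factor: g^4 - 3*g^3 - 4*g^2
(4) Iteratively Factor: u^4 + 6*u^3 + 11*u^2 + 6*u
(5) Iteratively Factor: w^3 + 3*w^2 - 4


(1) = (z + 3)*(z^4 + 9*z^3 + 27*z^2 + 31*z + 12) = (z + 1)*(z + 3)*(z^3 + 8*z^2 + 19*z + 12) = (z + 1)*(z + 3)^2*(z^2 + 5*z + 4) = (z + 1)*(z + 3)^2*(z + 4)*(z + 1)
(2) = (v - 2)*(v^2 - v - 6) = (v - 2)*(v + 2)*(v - 3)
(3) = (g + 1)*(g^3 - 4*g^2) = (g - 4)*(g + 1)*(g^2) = g*(g - 4)*(g + 1)*(g)
(4) = (u)*(u^3 + 6*u^2 + 11*u + 6) = u*(u + 3)*(u^2 + 3*u + 2) = u*(u + 2)*(u + 3)*(u + 1)
(5) = (w - 1)*(w^2 + 4*w + 4) = (w - 1)*(w + 2)*(w + 2)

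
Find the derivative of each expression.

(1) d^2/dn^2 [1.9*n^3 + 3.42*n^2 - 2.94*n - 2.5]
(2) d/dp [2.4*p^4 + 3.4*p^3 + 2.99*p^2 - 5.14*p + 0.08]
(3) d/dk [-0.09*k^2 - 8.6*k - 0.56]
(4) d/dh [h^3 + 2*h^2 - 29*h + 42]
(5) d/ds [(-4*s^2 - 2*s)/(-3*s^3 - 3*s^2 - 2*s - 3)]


(1) = 11.4*n + 6.84
(2) = 9.6*p^3 + 10.2*p^2 + 5.98*p - 5.14
(3) = -0.18*k - 8.6
(4) = 3*h^2 + 4*h - 29
(5) = 2*(-6*s^4 - 6*s^3 + s^2 + 12*s + 3)/(9*s^6 + 18*s^5 + 21*s^4 + 30*s^3 + 22*s^2 + 12*s + 9)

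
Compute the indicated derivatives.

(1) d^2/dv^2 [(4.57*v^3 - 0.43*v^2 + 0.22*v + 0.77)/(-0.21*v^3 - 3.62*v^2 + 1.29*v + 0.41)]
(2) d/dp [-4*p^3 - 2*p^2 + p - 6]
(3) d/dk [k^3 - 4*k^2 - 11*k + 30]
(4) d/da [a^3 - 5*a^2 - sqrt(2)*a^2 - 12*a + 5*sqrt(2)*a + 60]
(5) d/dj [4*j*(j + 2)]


(1) = (6.986154*v^6 - 7.48629*v^5 - 5.43375*v^4 - 39.491908*v^3 - 70.191276*v^2 + 14.608248*v - 4.4711)/(0.009261*v^9 + 0.478926*v^8 + 8.085105*v^7 + 41.499737*v^6 - 51.535737*v^5 + 2.620128*v^4 + 9.446922*v^3 - 0.221277*v^2 - 0.650547*v - 0.068921)
(2) = -12*p^2 - 4*p + 1
(3) = 3*k^2 - 8*k - 11
(4) = 3*a^2 - 10*a - 2*sqrt(2)*a - 12 + 5*sqrt(2)
(5) = 8*j + 8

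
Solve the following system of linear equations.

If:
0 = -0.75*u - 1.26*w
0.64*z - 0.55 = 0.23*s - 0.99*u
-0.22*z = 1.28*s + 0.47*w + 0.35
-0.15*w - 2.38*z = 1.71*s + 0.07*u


Then:
s = -0.21
u = 0.41
w = -0.24
z = 0.16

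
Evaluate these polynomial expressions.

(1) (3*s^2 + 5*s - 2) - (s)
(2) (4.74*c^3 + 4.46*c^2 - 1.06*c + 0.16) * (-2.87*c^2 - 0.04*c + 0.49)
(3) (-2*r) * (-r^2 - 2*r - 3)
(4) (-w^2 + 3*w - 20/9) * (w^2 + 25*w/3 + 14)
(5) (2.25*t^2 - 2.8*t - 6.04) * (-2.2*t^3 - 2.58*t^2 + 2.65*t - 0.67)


(1) = 3*s^2 + 4*s - 2
(2) = -13.6038*c^5 - 12.9898*c^4 + 5.1864*c^3 + 1.7686*c^2 - 0.5258*c + 0.0784
(3) = 2*r^3 + 4*r^2 + 6*r
(4) = -w^4 - 16*w^3/3 + 79*w^2/9 + 634*w/27 - 280/9
(5) = -4.95*t^5 + 0.355*t^4 + 26.4745*t^3 + 6.6557*t^2 - 14.13*t + 4.0468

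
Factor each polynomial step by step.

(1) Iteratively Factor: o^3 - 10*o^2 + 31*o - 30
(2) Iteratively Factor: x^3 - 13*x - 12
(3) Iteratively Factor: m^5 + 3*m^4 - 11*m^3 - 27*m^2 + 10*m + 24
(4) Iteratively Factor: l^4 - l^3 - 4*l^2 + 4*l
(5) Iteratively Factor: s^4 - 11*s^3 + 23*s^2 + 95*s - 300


(1) = (o - 5)*(o^2 - 5*o + 6) = (o - 5)*(o - 2)*(o - 3)
(2) = (x + 1)*(x^2 - x - 12) = (x - 4)*(x + 1)*(x + 3)
(3) = (m + 1)*(m^4 + 2*m^3 - 13*m^2 - 14*m + 24) = (m + 1)*(m + 2)*(m^3 - 13*m + 12) = (m + 1)*(m + 2)*(m + 4)*(m^2 - 4*m + 3) = (m - 1)*(m + 1)*(m + 2)*(m + 4)*(m - 3)
(4) = (l - 2)*(l^3 + l^2 - 2*l) = (l - 2)*(l + 2)*(l^2 - l) = (l - 2)*(l - 1)*(l + 2)*(l)
(5) = (s + 3)*(s^3 - 14*s^2 + 65*s - 100) = (s - 4)*(s + 3)*(s^2 - 10*s + 25) = (s - 5)*(s - 4)*(s + 3)*(s - 5)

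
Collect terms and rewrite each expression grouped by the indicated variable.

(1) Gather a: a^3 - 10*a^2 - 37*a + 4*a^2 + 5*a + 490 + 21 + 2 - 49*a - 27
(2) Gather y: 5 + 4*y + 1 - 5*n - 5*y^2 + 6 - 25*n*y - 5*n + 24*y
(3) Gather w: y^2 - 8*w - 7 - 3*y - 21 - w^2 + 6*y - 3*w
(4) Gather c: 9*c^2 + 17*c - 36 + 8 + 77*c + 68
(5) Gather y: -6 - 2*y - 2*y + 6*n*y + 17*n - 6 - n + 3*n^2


(1) = a^3 - 6*a^2 - 81*a + 486
(2) = -10*n - 5*y^2 + y*(28 - 25*n) + 12
(3) = -w^2 - 11*w + y^2 + 3*y - 28
(4) = 9*c^2 + 94*c + 40
(5) = 3*n^2 + 16*n + y*(6*n - 4) - 12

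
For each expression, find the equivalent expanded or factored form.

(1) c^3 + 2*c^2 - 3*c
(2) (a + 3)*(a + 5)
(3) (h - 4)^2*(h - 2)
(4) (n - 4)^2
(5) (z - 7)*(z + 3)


(1) = c*(c - 1)*(c + 3)
(2) = a^2 + 8*a + 15
(3) = h^3 - 10*h^2 + 32*h - 32
(4) = n^2 - 8*n + 16
(5) = z^2 - 4*z - 21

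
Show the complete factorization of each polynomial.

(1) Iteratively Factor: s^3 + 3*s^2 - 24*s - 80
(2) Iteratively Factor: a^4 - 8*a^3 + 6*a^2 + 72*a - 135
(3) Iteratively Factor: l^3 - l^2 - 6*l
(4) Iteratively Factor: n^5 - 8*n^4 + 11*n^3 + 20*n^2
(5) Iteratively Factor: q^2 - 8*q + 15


(1) = (s + 4)*(s^2 - s - 20) = (s - 5)*(s + 4)*(s + 4)
(2) = (a - 5)*(a^3 - 3*a^2 - 9*a + 27) = (a - 5)*(a - 3)*(a^2 - 9) = (a - 5)*(a - 3)*(a + 3)*(a - 3)
(3) = (l + 2)*(l^2 - 3*l) = l*(l + 2)*(l - 3)
(4) = (n)*(n^4 - 8*n^3 + 11*n^2 + 20*n) = n*(n - 4)*(n^3 - 4*n^2 - 5*n) = n*(n - 5)*(n - 4)*(n^2 + n) = n*(n - 5)*(n - 4)*(n + 1)*(n)
(5) = (q - 5)*(q - 3)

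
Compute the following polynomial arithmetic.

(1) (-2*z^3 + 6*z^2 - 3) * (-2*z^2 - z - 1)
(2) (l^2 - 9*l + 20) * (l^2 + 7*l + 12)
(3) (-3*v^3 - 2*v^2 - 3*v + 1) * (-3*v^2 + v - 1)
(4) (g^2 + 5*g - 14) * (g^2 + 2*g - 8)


(1) = 4*z^5 - 10*z^4 - 4*z^3 + 3*z + 3
(2) = l^4 - 2*l^3 - 31*l^2 + 32*l + 240
(3) = 9*v^5 + 3*v^4 + 10*v^3 - 4*v^2 + 4*v - 1
(4) = g^4 + 7*g^3 - 12*g^2 - 68*g + 112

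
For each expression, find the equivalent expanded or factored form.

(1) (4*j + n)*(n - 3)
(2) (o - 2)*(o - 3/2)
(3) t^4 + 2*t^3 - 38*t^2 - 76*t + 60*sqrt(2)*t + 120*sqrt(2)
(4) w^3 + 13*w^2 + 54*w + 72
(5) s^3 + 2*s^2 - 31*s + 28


(1) = 4*j*n - 12*j + n^2 - 3*n
(2) = o^2 - 7*o/2 + 3
(3) = (t + 2)*(t - 3*sqrt(2))*(t - 2*sqrt(2))*(t + 5*sqrt(2))
(4) = (w + 3)*(w + 4)*(w + 6)
(5) = (s - 4)*(s - 1)*(s + 7)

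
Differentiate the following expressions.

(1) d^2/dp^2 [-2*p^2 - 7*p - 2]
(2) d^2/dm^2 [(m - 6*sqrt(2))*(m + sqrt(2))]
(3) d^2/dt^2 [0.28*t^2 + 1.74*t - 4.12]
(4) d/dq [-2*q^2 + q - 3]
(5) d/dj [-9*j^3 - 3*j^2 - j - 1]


(1) = -4
(2) = 2
(3) = 0.560000000000000
(4) = 1 - 4*q
(5) = -27*j^2 - 6*j - 1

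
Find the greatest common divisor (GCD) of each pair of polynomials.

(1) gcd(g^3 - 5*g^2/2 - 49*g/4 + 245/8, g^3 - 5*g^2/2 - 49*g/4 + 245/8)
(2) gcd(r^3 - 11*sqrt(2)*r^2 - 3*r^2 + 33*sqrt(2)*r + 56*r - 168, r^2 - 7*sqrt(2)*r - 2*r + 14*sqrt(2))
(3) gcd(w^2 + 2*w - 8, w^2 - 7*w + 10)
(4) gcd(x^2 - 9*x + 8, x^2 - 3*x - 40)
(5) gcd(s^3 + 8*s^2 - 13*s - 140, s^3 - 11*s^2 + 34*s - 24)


(1) = g^3 - 5*g^2/2 - 49*g/4 + 245/8
(2) = gcd((r - 3)*(r - 7*sqrt(2))*(r - 4*sqrt(2)), (r - 2)*(r - 7*sqrt(2))) = r - 7*sqrt(2)
(3) = gcd((w - 2)*(w + 4), (w - 5)*(w - 2)) = w - 2
(4) = x - 8
(5) = gcd((s - 4)*(s + 5)*(s + 7), (s - 6)*(s - 4)*(s - 1)) = s - 4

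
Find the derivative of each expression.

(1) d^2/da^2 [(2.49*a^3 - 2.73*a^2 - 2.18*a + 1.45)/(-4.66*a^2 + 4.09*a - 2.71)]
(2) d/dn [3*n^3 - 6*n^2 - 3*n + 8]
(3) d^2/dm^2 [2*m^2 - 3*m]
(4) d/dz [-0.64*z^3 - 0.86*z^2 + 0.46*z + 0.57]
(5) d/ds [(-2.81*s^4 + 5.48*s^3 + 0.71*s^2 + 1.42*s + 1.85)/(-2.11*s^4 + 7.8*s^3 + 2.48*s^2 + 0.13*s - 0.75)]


(1) = (178.32883*a^3 - 230.188722*a^2 - 109.086162*a + 76.53604)/(101.194696*a^6 - 266.450412*a^5 + 410.406666*a^4 - 378.323773*a^3 + 238.669971*a^2 - 90.112107*a + 19.902511)
(2) = 9*n^2 - 12*n - 3
(3) = 4
(4) = -1.92*z^2 - 1.72*z + 0.46
(5) = (-10.3552*s^6 - 10.9414*s^5 + 15.9451*s^4 + 3.3168*s^3 - 59.0493*s^2 - 10.241*s - 1.3055)/(4.4521*s^8 - 32.916*s^7 + 50.3744*s^6 + 38.1394*s^5 + 11.3434*s^4 - 11.0552*s^3 - 3.7031*s^2 - 0.195*s + 0.5625)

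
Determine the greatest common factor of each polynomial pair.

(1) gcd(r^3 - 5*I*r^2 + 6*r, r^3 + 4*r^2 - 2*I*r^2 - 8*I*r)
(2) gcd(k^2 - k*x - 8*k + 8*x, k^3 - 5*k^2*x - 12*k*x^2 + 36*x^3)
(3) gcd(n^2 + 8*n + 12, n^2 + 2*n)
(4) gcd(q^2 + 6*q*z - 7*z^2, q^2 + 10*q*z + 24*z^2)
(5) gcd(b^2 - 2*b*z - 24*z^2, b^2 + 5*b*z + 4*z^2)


(1) = r
(2) = 1
(3) = n + 2
(4) = gcd((q - z)*(q + 7*z), (q + 4*z)*(q + 6*z)) = 1
(5) = b + 4*z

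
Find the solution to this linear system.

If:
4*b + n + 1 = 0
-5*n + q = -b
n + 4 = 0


Then:
b = 3/4
n = -4
q = -83/4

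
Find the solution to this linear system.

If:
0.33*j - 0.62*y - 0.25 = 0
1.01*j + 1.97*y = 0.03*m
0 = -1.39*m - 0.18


Then:
j = 0.38
m = -0.13
y = -0.20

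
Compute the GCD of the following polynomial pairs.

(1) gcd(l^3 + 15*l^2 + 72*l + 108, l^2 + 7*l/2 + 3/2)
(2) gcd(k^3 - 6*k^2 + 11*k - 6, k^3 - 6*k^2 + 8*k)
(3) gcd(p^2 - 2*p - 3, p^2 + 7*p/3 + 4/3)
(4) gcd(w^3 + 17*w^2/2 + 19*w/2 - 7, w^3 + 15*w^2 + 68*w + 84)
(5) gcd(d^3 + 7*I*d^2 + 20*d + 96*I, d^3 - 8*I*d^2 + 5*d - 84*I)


(1) = l + 3
(2) = gcd((k - 3)*(k - 2)*(k - 1), k*(k - 4)*(k - 2)) = k - 2
(3) = p + 1
(4) = gcd((w - 1/2)*(w + 2)*(w + 7), (w + 2)*(w + 6)*(w + 7)) = w^2 + 9*w + 14
(5) = d^2 - I*d + 12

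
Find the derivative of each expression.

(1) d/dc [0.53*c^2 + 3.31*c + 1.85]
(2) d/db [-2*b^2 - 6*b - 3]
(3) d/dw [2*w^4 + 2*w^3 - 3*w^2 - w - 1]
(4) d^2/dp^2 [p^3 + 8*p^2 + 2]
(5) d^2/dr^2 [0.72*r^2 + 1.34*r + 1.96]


(1) = 1.06*c + 3.31
(2) = -4*b - 6
(3) = 8*w^3 + 6*w^2 - 6*w - 1
(4) = 6*p + 16
(5) = 1.44000000000000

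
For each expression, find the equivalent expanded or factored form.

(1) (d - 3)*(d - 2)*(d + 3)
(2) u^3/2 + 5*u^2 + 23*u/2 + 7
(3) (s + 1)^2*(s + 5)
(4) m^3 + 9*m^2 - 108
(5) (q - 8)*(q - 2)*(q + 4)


(1) = d^3 - 2*d^2 - 9*d + 18
(2) = (u/2 + 1/2)*(u + 2)*(u + 7)
(3) = s^3 + 7*s^2 + 11*s + 5
(4) = (m - 3)*(m + 6)^2
(5) = q^3 - 6*q^2 - 24*q + 64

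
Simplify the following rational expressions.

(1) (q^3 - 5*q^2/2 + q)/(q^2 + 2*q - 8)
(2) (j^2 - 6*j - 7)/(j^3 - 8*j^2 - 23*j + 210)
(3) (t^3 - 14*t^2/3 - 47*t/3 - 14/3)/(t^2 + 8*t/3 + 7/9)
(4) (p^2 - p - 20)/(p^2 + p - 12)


(1) = (2*q^2 - q)/(2*q + 8)
(2) = (j + 1)/(j^2 - j - 30)
(3) = (3*t^2 - 15*t - 42)/(3*t + 7)
(4) = (p - 5)/(p - 3)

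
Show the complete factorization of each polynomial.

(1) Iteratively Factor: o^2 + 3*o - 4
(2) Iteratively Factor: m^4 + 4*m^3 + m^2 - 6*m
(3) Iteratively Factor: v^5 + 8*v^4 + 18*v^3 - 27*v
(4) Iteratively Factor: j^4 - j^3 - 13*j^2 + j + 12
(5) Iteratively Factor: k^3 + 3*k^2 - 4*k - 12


(1) = (o + 4)*(o - 1)
(2) = (m - 1)*(m^3 + 5*m^2 + 6*m) = (m - 1)*(m + 3)*(m^2 + 2*m) = (m - 1)*(m + 2)*(m + 3)*(m)
(3) = (v + 3)*(v^4 + 5*v^3 + 3*v^2 - 9*v) = (v - 1)*(v + 3)*(v^3 + 6*v^2 + 9*v) = (v - 1)*(v + 3)^2*(v^2 + 3*v) = v*(v - 1)*(v + 3)^2*(v + 3)
(4) = (j + 3)*(j^3 - 4*j^2 - j + 4) = (j - 1)*(j + 3)*(j^2 - 3*j - 4) = (j - 4)*(j - 1)*(j + 3)*(j + 1)
(5) = (k + 3)*(k^2 - 4) = (k + 2)*(k + 3)*(k - 2)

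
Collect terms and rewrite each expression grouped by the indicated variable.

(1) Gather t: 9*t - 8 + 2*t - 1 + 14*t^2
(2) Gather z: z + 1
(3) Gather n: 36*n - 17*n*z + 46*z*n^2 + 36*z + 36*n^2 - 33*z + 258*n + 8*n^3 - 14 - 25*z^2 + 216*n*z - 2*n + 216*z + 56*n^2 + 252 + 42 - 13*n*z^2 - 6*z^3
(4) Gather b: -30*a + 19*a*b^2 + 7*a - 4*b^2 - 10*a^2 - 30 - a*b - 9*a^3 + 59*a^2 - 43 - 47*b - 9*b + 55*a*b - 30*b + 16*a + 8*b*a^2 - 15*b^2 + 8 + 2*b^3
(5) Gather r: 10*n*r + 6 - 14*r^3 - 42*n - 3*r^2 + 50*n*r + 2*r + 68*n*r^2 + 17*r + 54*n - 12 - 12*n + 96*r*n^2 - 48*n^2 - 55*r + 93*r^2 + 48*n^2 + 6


(1) = 14*t^2 + 11*t - 9
(2) = z + 1
(3) = 8*n^3 + n^2*(46*z + 92) + n*(-13*z^2 + 199*z + 292) - 6*z^3 - 25*z^2 + 219*z + 280
(4) = -9*a^3 + 49*a^2 - 7*a + 2*b^3 + b^2*(19*a - 19) + b*(8*a^2 + 54*a - 86) - 65
(5) = -14*r^3 + r^2*(68*n + 90) + r*(96*n^2 + 60*n - 36)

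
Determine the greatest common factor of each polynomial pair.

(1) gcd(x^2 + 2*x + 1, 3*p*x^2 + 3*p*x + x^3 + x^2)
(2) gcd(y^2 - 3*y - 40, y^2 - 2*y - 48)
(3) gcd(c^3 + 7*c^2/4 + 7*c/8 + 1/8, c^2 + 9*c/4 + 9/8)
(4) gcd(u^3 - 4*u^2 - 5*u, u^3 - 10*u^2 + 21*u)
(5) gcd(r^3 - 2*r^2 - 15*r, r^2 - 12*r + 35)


(1) = x + 1
(2) = gcd((y - 8)*(y + 5), (y - 8)*(y + 6)) = y - 8
(3) = 1
(4) = u
(5) = gcd(r*(r - 5)*(r + 3), (r - 7)*(r - 5)) = r - 5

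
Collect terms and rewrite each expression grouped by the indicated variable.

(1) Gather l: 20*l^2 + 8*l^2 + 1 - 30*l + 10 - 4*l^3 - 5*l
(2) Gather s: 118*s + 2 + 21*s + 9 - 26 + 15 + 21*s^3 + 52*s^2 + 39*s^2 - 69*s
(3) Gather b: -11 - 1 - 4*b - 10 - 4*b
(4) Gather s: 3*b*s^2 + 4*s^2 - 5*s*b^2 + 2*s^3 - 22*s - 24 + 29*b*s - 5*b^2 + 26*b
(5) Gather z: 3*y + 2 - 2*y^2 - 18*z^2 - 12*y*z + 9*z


(1) = -4*l^3 + 28*l^2 - 35*l + 11
(2) = 21*s^3 + 91*s^2 + 70*s
(3) = -8*b - 22
(4) = -5*b^2 + 26*b + 2*s^3 + s^2*(3*b + 4) + s*(-5*b^2 + 29*b - 22) - 24
(5) = -2*y^2 + 3*y - 18*z^2 + z*(9 - 12*y) + 2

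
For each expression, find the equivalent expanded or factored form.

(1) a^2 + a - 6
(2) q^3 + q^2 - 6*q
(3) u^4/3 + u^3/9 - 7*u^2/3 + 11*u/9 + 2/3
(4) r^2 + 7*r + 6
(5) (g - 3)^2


(1) = (a - 2)*(a + 3)
(2) = q*(q - 2)*(q + 3)
(3) = (u/3 + 1)*(u - 2)*(u - 1)*(u + 1/3)
(4) = (r + 1)*(r + 6)
(5) = g^2 - 6*g + 9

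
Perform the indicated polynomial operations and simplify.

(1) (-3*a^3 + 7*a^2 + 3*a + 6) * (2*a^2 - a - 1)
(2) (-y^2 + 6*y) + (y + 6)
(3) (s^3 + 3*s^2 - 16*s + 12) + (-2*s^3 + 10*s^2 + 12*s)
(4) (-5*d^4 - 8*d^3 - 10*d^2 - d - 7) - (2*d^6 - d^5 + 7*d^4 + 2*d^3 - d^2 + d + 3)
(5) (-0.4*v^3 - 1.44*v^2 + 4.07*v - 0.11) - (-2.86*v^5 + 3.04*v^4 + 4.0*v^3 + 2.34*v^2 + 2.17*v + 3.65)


(1) = -6*a^5 + 17*a^4 + 2*a^3 + 2*a^2 - 9*a - 6
(2) = -y^2 + 7*y + 6
(3) = -s^3 + 13*s^2 - 4*s + 12
(4) = -2*d^6 + d^5 - 12*d^4 - 10*d^3 - 9*d^2 - 2*d - 10
(5) = 2.86*v^5 - 3.04*v^4 - 4.4*v^3 - 3.78*v^2 + 1.9*v - 3.76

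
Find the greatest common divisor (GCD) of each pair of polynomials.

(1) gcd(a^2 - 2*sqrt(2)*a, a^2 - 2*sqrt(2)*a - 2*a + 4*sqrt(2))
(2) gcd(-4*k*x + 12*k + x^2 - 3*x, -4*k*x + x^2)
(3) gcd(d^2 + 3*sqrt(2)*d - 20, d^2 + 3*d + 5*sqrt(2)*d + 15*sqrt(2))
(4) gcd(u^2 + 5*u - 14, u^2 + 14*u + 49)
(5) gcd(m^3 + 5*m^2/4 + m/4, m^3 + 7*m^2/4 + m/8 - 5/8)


(1) = a - 2*sqrt(2)
(2) = -4*k + x
(3) = gcd((d - 2*sqrt(2))*(d + 5*sqrt(2)), (d + 3)*(d + 5*sqrt(2))) = d + 5*sqrt(2)
(4) = u + 7
(5) = m + 1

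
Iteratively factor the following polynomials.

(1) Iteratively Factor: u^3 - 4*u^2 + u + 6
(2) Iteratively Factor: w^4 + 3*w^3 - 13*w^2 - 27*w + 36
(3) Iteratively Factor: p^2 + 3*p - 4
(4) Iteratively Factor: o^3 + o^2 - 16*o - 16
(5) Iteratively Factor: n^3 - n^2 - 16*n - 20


(1) = (u - 2)*(u^2 - 2*u - 3) = (u - 2)*(u + 1)*(u - 3)
(2) = (w - 1)*(w^3 + 4*w^2 - 9*w - 36) = (w - 3)*(w - 1)*(w^2 + 7*w + 12) = (w - 3)*(w - 1)*(w + 3)*(w + 4)
(3) = (p - 1)*(p + 4)
(4) = (o + 1)*(o^2 - 16) = (o - 4)*(o + 1)*(o + 4)
(5) = (n + 2)*(n^2 - 3*n - 10) = (n + 2)^2*(n - 5)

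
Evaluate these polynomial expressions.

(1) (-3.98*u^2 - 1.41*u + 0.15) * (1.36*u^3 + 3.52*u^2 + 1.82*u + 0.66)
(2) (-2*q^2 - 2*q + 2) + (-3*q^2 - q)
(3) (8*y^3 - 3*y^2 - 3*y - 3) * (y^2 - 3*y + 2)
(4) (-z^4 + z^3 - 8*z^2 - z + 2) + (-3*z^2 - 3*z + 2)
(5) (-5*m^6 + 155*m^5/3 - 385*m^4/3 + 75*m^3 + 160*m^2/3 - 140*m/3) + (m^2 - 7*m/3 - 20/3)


(1) = -5.4128*u^5 - 15.9272*u^4 - 12.0028*u^3 - 4.665*u^2 - 0.6576*u + 0.099
(2) = -5*q^2 - 3*q + 2
(3) = 8*y^5 - 27*y^4 + 22*y^3 + 3*y - 6
(4) = -z^4 + z^3 - 11*z^2 - 4*z + 4
(5) = -5*m^6 + 155*m^5/3 - 385*m^4/3 + 75*m^3 + 163*m^2/3 - 49*m - 20/3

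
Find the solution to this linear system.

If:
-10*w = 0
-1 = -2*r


Then:
r = 1/2
w = 0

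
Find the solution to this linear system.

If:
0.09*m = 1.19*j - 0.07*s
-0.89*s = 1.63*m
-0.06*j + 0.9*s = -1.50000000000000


Then:
j = -0.03
m = 0.91
s = -1.67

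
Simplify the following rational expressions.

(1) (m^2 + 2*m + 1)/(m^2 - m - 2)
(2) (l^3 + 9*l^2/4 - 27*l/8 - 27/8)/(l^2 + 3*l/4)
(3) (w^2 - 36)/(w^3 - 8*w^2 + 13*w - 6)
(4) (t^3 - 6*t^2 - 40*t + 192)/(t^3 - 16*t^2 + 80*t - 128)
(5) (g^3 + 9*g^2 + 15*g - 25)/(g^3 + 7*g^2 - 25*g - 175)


(1) = (m + 1)/(m - 2)
(2) = (2*l^2 + 3*l - 9)/(2*l)
(3) = (w + 6)/(w^2 - 2*w + 1)
(4) = (t + 6)/(t - 4)
(5) = (g^2 + 4*g - 5)/(g^2 + 2*g - 35)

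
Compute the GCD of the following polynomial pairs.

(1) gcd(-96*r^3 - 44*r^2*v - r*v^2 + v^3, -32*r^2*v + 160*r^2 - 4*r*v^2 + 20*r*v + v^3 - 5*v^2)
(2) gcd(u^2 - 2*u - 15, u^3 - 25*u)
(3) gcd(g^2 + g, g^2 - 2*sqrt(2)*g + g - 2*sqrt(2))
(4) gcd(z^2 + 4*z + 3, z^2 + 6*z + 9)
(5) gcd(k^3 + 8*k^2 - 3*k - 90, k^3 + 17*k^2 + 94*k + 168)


(1) = gcd((-8*r + v)*(3*r + v)*(4*r + v), (-8*r + v)*(4*r + v)*(v - 5)) = 32*r^2 + 4*r*v - v^2
(2) = gcd((u - 5)*(u + 3), u*(u - 5)*(u + 5)) = u - 5
(3) = gcd(g*(g + 1), (g + 1)*(g - 2*sqrt(2))) = g + 1
(4) = z + 3
(5) = k + 6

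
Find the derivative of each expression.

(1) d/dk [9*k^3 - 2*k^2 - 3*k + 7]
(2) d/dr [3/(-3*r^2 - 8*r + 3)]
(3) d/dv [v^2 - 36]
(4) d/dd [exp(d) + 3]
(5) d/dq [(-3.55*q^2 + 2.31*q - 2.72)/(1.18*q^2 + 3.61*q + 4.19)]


(1) = 27*k^2 - 4*k - 3
(2) = 6*(3*r + 4)/(3*r^2 + 8*r - 3)^2
(3) = 2*v
(4) = exp(d)
(5) = (-15.5413*q^2 - 23.3298*q + 19.4981)/(1.3924*q^4 + 8.5196*q^3 + 22.9205*q^2 + 30.2518*q + 17.5561)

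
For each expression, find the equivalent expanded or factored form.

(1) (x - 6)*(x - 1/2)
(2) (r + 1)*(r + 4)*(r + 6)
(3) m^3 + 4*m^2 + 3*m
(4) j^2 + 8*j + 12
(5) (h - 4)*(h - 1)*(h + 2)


(1) = x^2 - 13*x/2 + 3
(2) = r^3 + 11*r^2 + 34*r + 24
(3) = m*(m + 1)*(m + 3)
(4) = (j + 2)*(j + 6)
(5) = h^3 - 3*h^2 - 6*h + 8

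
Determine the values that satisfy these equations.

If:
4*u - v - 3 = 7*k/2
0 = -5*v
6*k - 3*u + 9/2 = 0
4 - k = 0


Then:
No Solution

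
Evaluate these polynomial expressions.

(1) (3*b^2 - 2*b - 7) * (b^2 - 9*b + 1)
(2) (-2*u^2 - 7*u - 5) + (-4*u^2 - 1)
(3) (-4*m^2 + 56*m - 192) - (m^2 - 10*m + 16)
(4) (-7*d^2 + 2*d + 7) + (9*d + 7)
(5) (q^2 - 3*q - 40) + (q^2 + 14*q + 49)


(1) = 3*b^4 - 29*b^3 + 14*b^2 + 61*b - 7
(2) = -6*u^2 - 7*u - 6
(3) = -5*m^2 + 66*m - 208
(4) = -7*d^2 + 11*d + 14
(5) = 2*q^2 + 11*q + 9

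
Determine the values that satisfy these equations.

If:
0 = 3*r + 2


Then:
r = -2/3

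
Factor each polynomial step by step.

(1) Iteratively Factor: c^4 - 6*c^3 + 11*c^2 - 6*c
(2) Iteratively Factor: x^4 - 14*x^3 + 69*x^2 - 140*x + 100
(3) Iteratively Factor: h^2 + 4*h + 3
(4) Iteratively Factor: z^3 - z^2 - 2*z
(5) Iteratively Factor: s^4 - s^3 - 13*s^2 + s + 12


(1) = (c - 3)*(c^3 - 3*c^2 + 2*c) = (c - 3)*(c - 1)*(c^2 - 2*c) = (c - 3)*(c - 2)*(c - 1)*(c)
(2) = (x - 2)*(x^3 - 12*x^2 + 45*x - 50) = (x - 5)*(x - 2)*(x^2 - 7*x + 10) = (x - 5)^2*(x - 2)*(x - 2)
(3) = (h + 3)*(h + 1)
(4) = (z + 1)*(z^2 - 2*z) = z*(z + 1)*(z - 2)
(5) = (s - 1)*(s^3 - 13*s - 12) = (s - 1)*(s + 1)*(s^2 - s - 12) = (s - 4)*(s - 1)*(s + 1)*(s + 3)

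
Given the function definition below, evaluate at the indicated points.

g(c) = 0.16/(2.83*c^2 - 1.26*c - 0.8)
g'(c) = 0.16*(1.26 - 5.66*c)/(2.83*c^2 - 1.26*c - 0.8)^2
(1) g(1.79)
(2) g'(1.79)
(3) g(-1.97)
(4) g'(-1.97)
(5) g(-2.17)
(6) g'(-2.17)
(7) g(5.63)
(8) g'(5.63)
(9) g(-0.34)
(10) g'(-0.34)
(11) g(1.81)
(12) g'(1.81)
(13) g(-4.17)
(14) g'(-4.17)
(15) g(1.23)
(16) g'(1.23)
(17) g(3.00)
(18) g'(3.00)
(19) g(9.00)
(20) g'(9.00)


(1) = 0.03
(2) = -0.04
(3) = 0.01
(4) = 0.01
(5) = 0.01
(6) = 0.01
(7) = 0.00
(8) = -0.00
(9) = -3.60
(10) = 257.85
(11) = 0.03
(12) = -0.04
(13) = 0.00
(14) = 0.00
(15) = 0.08
(16) = -0.24
(17) = 0.01
(18) = -0.01
(19) = 0.00
(20) = -0.00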